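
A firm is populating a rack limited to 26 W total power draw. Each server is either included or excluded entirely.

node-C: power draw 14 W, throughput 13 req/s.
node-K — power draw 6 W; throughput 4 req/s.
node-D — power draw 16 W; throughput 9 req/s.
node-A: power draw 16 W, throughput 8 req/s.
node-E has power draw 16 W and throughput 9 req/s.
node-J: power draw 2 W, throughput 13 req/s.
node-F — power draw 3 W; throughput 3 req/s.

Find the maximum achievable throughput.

Take node-C, node-K, node-J, and node-F: power draw 14 + 6 + 2 + 3 = 25 ≤ 26, throughput 13 + 4 + 13 + 3 = 33.
No other feasible combination does better.

33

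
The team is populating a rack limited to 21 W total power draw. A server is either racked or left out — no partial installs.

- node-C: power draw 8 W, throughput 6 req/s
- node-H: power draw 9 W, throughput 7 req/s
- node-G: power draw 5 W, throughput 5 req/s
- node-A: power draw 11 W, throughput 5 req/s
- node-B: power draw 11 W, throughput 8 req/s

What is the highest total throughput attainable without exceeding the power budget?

node-C + node-B: power draw 8 + 11 = 19 ≤ 21, throughput 6 + 8 = 14.
node-H + node-B: power draw 9 + 11 = 20 ≤ 21, throughput 7 + 8 = 15.
node-G + node-B: power draw 5 + 11 = 16 ≤ 21, throughput 5 + 8 = 13.
Best is node-H and node-B with total throughput 15.

15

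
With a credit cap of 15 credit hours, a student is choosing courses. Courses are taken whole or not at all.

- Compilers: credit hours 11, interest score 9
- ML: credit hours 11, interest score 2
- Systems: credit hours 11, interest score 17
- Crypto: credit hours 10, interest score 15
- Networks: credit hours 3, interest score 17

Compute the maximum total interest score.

Take Systems and Networks: credit hours 11 + 3 = 14 ≤ 15, interest score 17 + 17 = 34.
No other feasible combination does better.

34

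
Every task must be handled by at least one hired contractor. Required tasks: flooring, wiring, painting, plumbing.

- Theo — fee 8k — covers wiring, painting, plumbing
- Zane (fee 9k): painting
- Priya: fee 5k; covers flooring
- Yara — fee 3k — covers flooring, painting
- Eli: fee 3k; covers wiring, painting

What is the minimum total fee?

This is an integer covering problem.
The greedy cost-per-new-task heuristic would pick Yara, Eli, and Theo for 14, but a cheaper cover exists.
Choose Theo and Yara: together they cover flooring, wiring, painting, plumbing — every task.
Total fee: 8 + 3 = 11.
No cover costs less than 11.

11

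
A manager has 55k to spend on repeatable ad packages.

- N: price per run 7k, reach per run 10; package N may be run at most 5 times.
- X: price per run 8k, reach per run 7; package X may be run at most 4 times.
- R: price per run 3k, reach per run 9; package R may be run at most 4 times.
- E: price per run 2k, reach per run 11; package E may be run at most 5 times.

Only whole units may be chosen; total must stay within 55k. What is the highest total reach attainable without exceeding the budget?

This is a bounded integer knapsack.
5×N, 3×R, and 5×E: price 54 ≤ 55, reach 5·10 + 3·9 + 5·11 = 132.
4×N, 4×R, and 5×E: price 50 ≤ 55, reach 4·10 + 4·9 + 5·11 = 131.
Best is 132.

132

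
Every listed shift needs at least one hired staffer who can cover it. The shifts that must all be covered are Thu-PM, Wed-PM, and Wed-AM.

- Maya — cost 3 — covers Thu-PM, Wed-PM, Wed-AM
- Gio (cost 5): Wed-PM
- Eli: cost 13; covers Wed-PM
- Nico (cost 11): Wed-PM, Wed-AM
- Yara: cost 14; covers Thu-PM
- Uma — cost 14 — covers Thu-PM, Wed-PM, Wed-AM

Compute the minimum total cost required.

3

This is an integer covering problem.
Maya alone covers Thu-PM, Wed-PM, Wed-AM — every shift.
Total cost: 3.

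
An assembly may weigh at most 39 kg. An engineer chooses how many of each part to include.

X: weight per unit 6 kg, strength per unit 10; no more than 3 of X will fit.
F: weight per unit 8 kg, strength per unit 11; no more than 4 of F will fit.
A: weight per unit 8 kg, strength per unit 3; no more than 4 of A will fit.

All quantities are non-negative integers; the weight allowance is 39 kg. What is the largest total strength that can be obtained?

54

This is a bounded integer knapsack.
X has the best ratio (10/6); taking only X gives at most 3×10 = 30 (stopped by the supply cap of 3).
Mixing does better — 1×X and 4×F: weight 38 ≤ 39, strength 1·10 + 4·11 = 54.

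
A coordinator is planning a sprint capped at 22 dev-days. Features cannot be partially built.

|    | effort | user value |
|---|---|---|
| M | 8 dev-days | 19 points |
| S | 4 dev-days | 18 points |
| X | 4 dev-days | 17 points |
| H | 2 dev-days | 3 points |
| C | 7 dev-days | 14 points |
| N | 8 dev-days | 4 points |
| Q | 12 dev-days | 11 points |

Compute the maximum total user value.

57

Take M, S, X, and H: effort 8 + 4 + 4 + 2 = 18 ≤ 22, user value 19 + 18 + 17 + 3 = 57.
No other feasible combination does better.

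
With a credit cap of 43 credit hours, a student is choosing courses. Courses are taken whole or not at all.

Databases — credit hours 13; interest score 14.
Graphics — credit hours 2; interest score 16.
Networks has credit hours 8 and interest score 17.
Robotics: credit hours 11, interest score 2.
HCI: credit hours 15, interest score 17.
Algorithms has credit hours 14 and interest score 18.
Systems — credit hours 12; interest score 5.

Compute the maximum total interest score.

Databases + Graphics + Networks + Algorithms: credit hours 13 + 2 + 8 + 14 = 37 ≤ 43, interest score 14 + 16 + 17 + 18 = 65.
Graphics + Networks + HCI + Algorithms: credit hours 2 + 8 + 15 + 14 = 39 ≤ 43, interest score 16 + 17 + 17 + 18 = 68.
Best is Graphics, Networks, HCI, and Algorithms with total interest score 68.

68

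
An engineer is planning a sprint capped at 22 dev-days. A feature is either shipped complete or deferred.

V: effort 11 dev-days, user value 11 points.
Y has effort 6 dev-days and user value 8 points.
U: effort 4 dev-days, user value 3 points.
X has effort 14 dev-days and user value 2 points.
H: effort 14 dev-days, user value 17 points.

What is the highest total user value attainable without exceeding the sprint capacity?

25

Take Y and H: effort 6 + 14 = 20 ≤ 22, user value 8 + 17 = 25.
No other feasible combination does better.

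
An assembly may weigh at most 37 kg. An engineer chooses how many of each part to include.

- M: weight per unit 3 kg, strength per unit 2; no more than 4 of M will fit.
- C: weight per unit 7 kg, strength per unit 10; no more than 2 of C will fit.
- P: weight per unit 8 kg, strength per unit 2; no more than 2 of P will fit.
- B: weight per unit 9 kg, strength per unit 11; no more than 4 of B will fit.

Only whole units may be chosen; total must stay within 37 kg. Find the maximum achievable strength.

45

This is a bounded integer knapsack.
1×M, 1×C, and 3×B: weight 37 ≤ 37, strength 1·2 + 1·10 + 3·11 = 45.
4×B: weight 36 ≤ 37, strength 4·11 = 44.
Best is 45.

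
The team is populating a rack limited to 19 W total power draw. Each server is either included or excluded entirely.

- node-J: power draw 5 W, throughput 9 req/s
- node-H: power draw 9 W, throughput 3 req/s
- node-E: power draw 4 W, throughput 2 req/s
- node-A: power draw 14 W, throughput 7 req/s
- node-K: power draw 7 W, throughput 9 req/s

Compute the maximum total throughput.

This is an integer program with binary decision variables.
Allowing fractional choices, the relaxed optimum would be about 21.5, but servers are indivisible.
node-J + node-K: power draw 5 + 7 = 12 ≤ 19, throughput 9 + 9 = 18.
node-J + node-E + node-K: power draw 5 + 4 + 7 = 16 ≤ 19, throughput 9 + 2 + 9 = 20.
Best is node-J, node-E, and node-K with total throughput 20.

20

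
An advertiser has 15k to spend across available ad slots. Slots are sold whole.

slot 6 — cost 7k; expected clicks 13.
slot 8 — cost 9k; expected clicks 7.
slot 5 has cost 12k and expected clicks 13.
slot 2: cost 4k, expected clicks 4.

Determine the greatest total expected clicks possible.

slot 6 + slot 2: cost 7 + 4 = 11 ≤ 15, expected clicks 13 + 4 = 17.
slot 6: cost 7 ≤ 15, expected clicks 13.
slot 5: cost 12 ≤ 15, expected clicks 13.
Best is slot 6 and slot 2 with total expected clicks 17.

17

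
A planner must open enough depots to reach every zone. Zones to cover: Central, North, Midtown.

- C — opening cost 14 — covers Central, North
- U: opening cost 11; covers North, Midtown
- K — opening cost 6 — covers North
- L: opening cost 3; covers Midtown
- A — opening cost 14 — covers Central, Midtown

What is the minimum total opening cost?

The greedy cost-per-new-zone heuristic would pick L, K, and C for 23, but a cheaper cover exists.
Choose C and L: together they cover Central, North, Midtown — every zone.
Total opening cost: 14 + 3 = 17.
No cover costs less than 17.

17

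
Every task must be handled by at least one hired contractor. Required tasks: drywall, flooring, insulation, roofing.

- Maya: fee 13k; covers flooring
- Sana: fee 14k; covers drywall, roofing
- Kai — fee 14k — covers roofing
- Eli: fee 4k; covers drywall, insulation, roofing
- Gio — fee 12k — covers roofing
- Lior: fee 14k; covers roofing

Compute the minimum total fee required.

Choose Maya and Eli: together they cover drywall, flooring, insulation, roofing — every task.
Total fee: 13 + 4 = 17.
No cover costs less than 17.

17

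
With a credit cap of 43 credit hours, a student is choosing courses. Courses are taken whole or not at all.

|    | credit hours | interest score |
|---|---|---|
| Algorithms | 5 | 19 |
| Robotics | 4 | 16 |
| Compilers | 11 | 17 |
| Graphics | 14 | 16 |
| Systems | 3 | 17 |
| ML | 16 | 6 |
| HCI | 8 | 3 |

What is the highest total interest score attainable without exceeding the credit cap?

Allowing fractional choices, the relaxed optimum would be about 87.2, but courses are indivisible.
Algorithms + Robotics + Compilers + Graphics + Systems: credit hours 5 + 4 + 11 + 14 + 3 = 37 ≤ 43, interest score 19 + 16 + 17 + 16 + 17 = 85.
Algorithms + Robotics + Graphics + Systems + ML: credit hours 5 + 4 + 14 + 3 + 16 = 42 ≤ 43, interest score 19 + 16 + 16 + 17 + 6 = 74.
Algorithms + Robotics + Compilers + Systems + ML: credit hours 5 + 4 + 11 + 3 + 16 = 39 ≤ 43, interest score 19 + 16 + 17 + 17 + 6 = 75.
Best is Algorithms, Robotics, Compilers, Graphics, and Systems with total interest score 85.

85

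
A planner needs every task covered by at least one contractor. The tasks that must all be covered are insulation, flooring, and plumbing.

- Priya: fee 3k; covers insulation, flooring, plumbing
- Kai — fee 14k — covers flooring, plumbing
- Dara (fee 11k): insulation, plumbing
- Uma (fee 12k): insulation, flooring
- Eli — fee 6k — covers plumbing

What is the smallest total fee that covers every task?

3

This is an integer covering problem.
Priya alone covers insulation, flooring, plumbing — every task.
Total fee: 3.
No cover costs less than 3.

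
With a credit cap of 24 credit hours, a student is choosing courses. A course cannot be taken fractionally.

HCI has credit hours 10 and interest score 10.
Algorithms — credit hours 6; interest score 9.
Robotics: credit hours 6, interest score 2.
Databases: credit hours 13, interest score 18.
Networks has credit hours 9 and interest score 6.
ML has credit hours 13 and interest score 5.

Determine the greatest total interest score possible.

28

HCI + Databases: credit hours 10 + 13 = 23 ≤ 24, interest score 10 + 18 = 28.
Algorithms + Databases: credit hours 6 + 13 = 19 ≤ 24, interest score 9 + 18 = 27.
Best is HCI and Databases with total interest score 28.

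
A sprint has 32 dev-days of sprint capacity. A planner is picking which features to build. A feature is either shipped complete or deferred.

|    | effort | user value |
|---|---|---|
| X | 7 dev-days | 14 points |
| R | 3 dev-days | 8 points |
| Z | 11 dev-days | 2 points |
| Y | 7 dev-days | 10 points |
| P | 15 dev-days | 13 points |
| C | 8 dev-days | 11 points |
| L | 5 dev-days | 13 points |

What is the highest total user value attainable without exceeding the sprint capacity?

X + R + Y + C + L: effort 7 + 3 + 7 + 8 + 5 = 30 ≤ 32, user value 14 + 8 + 10 + 11 + 13 = 56.
X + Y + C + L: effort 7 + 7 + 8 + 5 = 27 ≤ 32, user value 14 + 10 + 11 + 13 = 48.
X + R + P + L: effort 7 + 3 + 15 + 5 = 30 ≤ 32, user value 14 + 8 + 13 + 13 = 48.
Best is X, R, Y, C, and L with total user value 56.

56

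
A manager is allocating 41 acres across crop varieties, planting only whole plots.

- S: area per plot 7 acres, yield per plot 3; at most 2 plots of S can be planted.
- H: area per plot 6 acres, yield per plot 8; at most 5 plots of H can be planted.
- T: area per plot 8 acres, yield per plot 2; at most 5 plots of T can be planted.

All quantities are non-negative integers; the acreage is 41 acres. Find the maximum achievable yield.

1×S and 5×H: area 37 ≤ 41, yield 1·3 + 5·8 = 43.
5×H and 1×T: area 38 ≤ 41, yield 5·8 + 1·2 = 42.
Best is 43.

43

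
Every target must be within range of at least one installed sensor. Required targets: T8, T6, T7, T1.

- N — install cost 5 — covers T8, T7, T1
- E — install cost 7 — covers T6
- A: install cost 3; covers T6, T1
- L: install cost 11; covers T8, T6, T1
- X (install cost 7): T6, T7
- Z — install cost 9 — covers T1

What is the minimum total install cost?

8

Choose N and A: together they cover T8, T6, T7, T1 — every target.
Total install cost: 5 + 3 = 8.
No cover costs less than 8.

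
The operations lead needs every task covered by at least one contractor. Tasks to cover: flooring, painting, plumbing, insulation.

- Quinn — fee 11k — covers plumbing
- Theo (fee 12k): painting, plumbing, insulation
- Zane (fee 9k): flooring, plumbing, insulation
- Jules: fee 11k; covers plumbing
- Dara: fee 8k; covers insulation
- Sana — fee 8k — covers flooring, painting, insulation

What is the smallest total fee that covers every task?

Choose Zane and Sana: together they cover flooring, painting, plumbing, insulation — every task.
Total fee: 9 + 8 = 17.
No cover costs less than 17.

17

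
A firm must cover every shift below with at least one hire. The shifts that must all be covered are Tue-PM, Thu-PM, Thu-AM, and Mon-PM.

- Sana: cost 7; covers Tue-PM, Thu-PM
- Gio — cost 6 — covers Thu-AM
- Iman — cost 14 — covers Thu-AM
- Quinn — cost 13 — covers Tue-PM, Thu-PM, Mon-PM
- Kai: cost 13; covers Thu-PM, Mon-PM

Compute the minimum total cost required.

19

This is an integer covering problem.
The greedy cost-per-new-shift heuristic would pick Sana, Gio, and Quinn for 26, but a cheaper cover exists.
Choose Gio and Quinn: together they cover Tue-PM, Thu-PM, Thu-AM, Mon-PM — every shift.
Total cost: 6 + 13 = 19.
No cover costs less than 19.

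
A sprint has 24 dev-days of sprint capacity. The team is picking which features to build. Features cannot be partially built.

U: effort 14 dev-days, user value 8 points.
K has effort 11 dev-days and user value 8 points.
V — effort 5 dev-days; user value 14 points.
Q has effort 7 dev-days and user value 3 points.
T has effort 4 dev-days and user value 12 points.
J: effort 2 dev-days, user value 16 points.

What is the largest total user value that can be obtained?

This is a 0-1 knapsack instance.
Take K, V, T, and J: effort 11 + 5 + 4 + 2 = 22 ≤ 24, user value 8 + 14 + 12 + 16 = 50.
No other feasible combination does better.

50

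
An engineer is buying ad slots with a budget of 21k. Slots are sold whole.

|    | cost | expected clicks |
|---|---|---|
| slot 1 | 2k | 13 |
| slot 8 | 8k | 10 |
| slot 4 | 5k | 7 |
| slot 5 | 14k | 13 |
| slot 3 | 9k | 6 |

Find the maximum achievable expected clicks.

Take slot 1, slot 4, and slot 5: cost 2 + 5 + 14 = 21 ≤ 21, expected clicks 13 + 7 + 13 = 33.
No other feasible combination does better.

33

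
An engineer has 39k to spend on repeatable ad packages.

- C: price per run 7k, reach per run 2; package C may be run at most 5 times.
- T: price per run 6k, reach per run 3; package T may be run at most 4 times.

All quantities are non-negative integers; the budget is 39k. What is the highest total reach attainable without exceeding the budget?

16

2×C and 4×T: price 38 ≤ 39, reach 2·2 + 4·3 = 16.
3×C and 3×T: price 39 ≤ 39, reach 3·2 + 3·3 = 15.
Best is 16.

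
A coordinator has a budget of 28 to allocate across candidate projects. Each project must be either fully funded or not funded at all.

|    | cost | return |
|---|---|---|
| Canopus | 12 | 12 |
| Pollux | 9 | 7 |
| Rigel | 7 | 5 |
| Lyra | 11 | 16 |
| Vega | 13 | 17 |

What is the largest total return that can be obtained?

33

Take Lyra and Vega: cost 11 + 13 = 24 ≤ 28, return 16 + 17 = 33.
No other feasible combination does better.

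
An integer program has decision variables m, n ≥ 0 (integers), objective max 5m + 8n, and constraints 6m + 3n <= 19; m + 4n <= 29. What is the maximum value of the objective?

(m,n)=(0,6): 6·0+3·6=18≤19, 1·0+4·6=24≤29, objective 48.
(m,n)=(0,5): 6·0+3·5=15≤19, 1·0+4·5=20≤29, objective 40.
No feasible integer point exceeds 48.

48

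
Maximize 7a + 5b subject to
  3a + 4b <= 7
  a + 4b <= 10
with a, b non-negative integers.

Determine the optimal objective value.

14

Relaxing integrality, the LP optimum is 16.33 at (a,b) = (2.33, 0), which is not an integer point.
(a,b)=(2,0): 3·2+4·0=6≤7, 1·2+4·0=2≤10, objective 14.
(a,b)=(1,1): 3·1+4·1=7≤7, 1·1+4·1=5≤10, objective 12.
(a,b)=(1,0): 3·1+4·0=3≤7, 1·1+4·0=1≤10, objective 7.
No feasible integer point exceeds 14.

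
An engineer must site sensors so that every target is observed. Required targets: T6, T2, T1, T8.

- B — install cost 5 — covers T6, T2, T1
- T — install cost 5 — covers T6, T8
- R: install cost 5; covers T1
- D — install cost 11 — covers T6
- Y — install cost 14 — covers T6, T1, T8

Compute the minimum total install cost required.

Choose B and T: together they cover T6, T2, T1, T8 — every target.
Total install cost: 5 + 5 = 10.
No cover costs less than 10.

10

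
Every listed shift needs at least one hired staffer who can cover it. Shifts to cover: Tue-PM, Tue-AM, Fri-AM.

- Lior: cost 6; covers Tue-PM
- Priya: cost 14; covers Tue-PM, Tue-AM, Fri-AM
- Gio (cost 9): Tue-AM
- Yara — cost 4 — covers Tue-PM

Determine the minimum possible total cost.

This is an integer covering problem.
The greedy cost-per-new-shift heuristic would pick Yara and Priya for 18, but a cheaper cover exists.
Priya alone covers Tue-PM, Tue-AM, Fri-AM — every shift.
Total cost: 14.
No cover costs less than 14.

14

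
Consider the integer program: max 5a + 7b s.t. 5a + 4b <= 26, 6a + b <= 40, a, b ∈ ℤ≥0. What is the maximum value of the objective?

42

Relaxing integrality, the LP optimum is 45.50 at (a,b) = (0, 6.5), which is not an integer point.
(a,b)=(0,6): 5·0+4·6=24≤26, 6·0+1·6=6≤40, objective 42.
(a,b)=(1,5): 5·1+4·5=25≤26, 6·1+1·5=11≤40, objective 40.
(a,b)=(0,5): 5·0+4·5=20≤26, 6·0+1·5=5≤40, objective 35.
No feasible integer point exceeds 42.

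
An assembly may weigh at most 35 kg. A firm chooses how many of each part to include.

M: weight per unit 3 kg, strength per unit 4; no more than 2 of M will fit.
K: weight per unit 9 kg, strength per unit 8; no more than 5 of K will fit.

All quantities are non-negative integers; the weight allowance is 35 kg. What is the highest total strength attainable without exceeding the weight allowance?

This is a bounded integer knapsack.
M has the best ratio (4/3); taking only M gives at most 2×4 = 8 (stopped by the supply cap of 2).
Mixing does better — 2×M and 3×K: weight 33 ≤ 35, strength 2·4 + 3·8 = 32.

32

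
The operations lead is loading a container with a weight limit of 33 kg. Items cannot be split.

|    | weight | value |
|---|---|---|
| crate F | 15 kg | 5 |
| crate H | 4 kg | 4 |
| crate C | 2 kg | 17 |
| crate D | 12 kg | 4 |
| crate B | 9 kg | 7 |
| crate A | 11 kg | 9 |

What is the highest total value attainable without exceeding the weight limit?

Allowing fractional choices, the relaxed optimum would be about 39.3, but items are indivisible.
crate H + crate C + crate D + crate A: weight 4 + 2 + 12 + 11 = 29 ≤ 33, value 4 + 17 + 4 + 9 = 34.
crate F + crate H + crate C + crate A: weight 15 + 4 + 2 + 11 = 32 ≤ 33, value 5 + 4 + 17 + 9 = 35.
crate H + crate C + crate B + crate A: weight 4 + 2 + 9 + 11 = 26 ≤ 33, value 4 + 17 + 7 + 9 = 37.
Best is crate H, crate C, crate B, and crate A with total value 37.

37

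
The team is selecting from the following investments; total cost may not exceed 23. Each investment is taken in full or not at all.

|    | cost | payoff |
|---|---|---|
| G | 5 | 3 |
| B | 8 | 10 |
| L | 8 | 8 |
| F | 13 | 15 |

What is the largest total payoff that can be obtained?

25

G + B + L: cost 5 + 8 + 8 = 21 ≤ 23, payoff 3 + 10 + 8 = 21.
L + F: cost 8 + 13 = 21 ≤ 23, payoff 8 + 15 = 23.
B + F: cost 8 + 13 = 21 ≤ 23, payoff 10 + 15 = 25.
Best is B and F with total payoff 25.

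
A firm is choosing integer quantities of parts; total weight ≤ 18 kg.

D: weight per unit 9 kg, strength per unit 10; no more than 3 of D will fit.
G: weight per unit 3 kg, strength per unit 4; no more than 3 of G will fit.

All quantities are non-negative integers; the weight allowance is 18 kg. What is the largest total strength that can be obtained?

22

This is a bounded integer knapsack.
1×D and 3×G: weight 18 ≤ 18, strength 1·10 + 3·4 = 22.
2×D: weight 18 ≤ 18, strength 2·10 = 20.
Best is 22.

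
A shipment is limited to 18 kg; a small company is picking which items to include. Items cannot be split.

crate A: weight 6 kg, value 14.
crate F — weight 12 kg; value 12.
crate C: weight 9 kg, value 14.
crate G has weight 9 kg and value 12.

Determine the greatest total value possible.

crate A + crate G: weight 6 + 9 = 15 ≤ 18, value 14 + 12 = 26.
crate A + crate C: weight 6 + 9 = 15 ≤ 18, value 14 + 14 = 28.
crate A + crate F: weight 6 + 12 = 18 ≤ 18, value 14 + 12 = 26.
Best is crate A and crate C with total value 28.

28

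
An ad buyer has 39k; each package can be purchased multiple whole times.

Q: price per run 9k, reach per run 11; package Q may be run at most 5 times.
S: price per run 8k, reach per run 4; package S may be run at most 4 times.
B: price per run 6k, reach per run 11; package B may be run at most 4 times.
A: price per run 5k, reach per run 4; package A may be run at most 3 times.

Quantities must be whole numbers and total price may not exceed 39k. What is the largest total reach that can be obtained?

4×B and 3×A: price 39 ≤ 39, reach 4·11 + 3·4 = 56.
1×Q, 4×B, and 1×A: price 38 ≤ 39, reach 1·11 + 4·11 + 1·4 = 59.
Best is 59.

59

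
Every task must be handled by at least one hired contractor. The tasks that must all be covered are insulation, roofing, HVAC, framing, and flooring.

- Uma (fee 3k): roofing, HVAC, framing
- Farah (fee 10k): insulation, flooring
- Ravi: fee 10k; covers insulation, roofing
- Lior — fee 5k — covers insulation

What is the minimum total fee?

13

Choose Uma and Farah: together they cover insulation, roofing, HVAC, framing, flooring — every task.
Total fee: 3 + 10 = 13.
No cover costs less than 13.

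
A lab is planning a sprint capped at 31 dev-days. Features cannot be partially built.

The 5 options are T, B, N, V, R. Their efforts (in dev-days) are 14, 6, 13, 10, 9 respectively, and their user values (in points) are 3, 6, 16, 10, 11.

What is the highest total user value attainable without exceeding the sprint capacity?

B + N + R: effort 6 + 13 + 9 = 28 ≤ 31, user value 6 + 16 + 11 = 33.
N + R: effort 13 + 9 = 22 ≤ 31, user value 16 + 11 = 27.
B + N + V: effort 6 + 13 + 10 = 29 ≤ 31, user value 6 + 16 + 10 = 32.
Best is B, N, and R with total user value 33.

33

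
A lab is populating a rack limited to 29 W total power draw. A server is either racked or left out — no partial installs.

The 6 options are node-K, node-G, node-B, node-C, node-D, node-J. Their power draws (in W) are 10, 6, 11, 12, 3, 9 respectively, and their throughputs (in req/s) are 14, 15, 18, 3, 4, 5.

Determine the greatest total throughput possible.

47

Treat it as a binary knapsack problem.
Take node-K, node-G, and node-B: power draw 10 + 6 + 11 = 27 ≤ 29, throughput 14 + 15 + 18 = 47.
No other feasible combination does better.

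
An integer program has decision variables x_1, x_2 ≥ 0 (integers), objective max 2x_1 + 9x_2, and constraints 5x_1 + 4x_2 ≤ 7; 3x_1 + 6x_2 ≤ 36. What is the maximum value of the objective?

9

Relaxing integrality, the LP optimum is 15.75 at (x_1,x_2) = (0, 1.75), which is not an integer point.
(x_1,x_2)=(0,1): 5·0+4·1=4≤7, 3·0+6·1=6≤36, objective 9.
(x_1,x_2)=(1,0): 5·1+4·0=5≤7, 3·1+6·0=3≤36, objective 2.
(x_1,x_2)=(0,0): 5·0+4·0=0≤7, 3·0+6·0=0≤36, objective 0.
Maximum is 9 at (x_1,x_2)=(0,1).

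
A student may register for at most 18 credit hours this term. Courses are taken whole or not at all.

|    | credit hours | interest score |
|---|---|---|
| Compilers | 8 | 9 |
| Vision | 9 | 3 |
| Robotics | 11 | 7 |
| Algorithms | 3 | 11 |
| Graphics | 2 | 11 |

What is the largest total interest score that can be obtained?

This is an integer program with binary decision variables.
Allowing fractional choices, the relaxed optimum would be about 34.2, but courses are indivisible.
Robotics + Algorithms + Graphics: credit hours 11 + 3 + 2 = 16 ≤ 18, interest score 7 + 11 + 11 = 29.
Compilers + Algorithms + Graphics: credit hours 8 + 3 + 2 = 13 ≤ 18, interest score 9 + 11 + 11 = 31.
Best is Compilers, Algorithms, and Graphics with total interest score 31.

31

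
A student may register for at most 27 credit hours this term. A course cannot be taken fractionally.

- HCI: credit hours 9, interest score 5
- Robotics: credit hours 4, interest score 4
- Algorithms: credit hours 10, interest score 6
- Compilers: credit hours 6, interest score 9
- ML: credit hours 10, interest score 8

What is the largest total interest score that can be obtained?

Allowing fractional choices, the relaxed optimum would be about 25.2, but courses are indivisible.
HCI + Compilers + ML: credit hours 9 + 6 + 10 = 25 ≤ 27, interest score 5 + 9 + 8 = 22.
Robotics + Compilers + ML: credit hours 4 + 6 + 10 = 20 ≤ 27, interest score 4 + 9 + 8 = 21.
Algorithms + Compilers + ML: credit hours 10 + 6 + 10 = 26 ≤ 27, interest score 6 + 9 + 8 = 23.
Best is Algorithms, Compilers, and ML with total interest score 23.

23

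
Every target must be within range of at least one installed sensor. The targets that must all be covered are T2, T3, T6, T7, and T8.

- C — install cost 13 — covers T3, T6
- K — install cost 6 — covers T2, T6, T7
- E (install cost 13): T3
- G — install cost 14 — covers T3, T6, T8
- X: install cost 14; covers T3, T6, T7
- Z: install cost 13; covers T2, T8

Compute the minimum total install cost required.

20

Choose K and G: together they cover T2, T3, T6, T7, T8 — every target.
Total install cost: 6 + 14 = 20.
No cover costs less than 20.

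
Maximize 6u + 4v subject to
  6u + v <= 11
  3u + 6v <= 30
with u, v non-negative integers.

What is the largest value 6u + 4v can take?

22

(u,v)=(1,4): 6·1+1·4=10≤11, 3·1+6·4=27≤30, objective 22.
(u,v)=(0,5): 6·0+1·5=5≤11, 3·0+6·5=30≤30, objective 20.
(u,v)=(1,3): 6·1+1·3=9≤11, 3·1+6·3=21≤30, objective 18.
Maximum is 22 at (u,v)=(1,4).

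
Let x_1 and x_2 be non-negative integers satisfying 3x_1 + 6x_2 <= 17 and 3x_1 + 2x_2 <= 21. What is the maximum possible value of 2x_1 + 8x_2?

The continuous relaxation peaks at (0, 2.83) with value 22.67; rounding to a feasible lattice point costs some objective.
(x_1,x_2)=(1,2): 3·1+6·2=15≤17, 3·1+2·2=7≤21, objective 18.
(x_1,x_2)=(0,2): 3·0+6·2=12≤17, 3·0+2·2=4≤21, objective 16.
(x_1,x_2)=(2,1): 3·2+6·1=12≤17, 3·2+2·1=8≤21, objective 12.
The best lattice point is (1,2), giving 18.

18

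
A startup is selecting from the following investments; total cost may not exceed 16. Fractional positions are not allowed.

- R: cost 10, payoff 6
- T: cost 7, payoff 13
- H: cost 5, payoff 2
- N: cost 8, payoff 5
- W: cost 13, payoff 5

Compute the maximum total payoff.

Treat it as a binary knapsack problem.
Take T and N: cost 7 + 8 = 15 ≤ 16, payoff 13 + 5 = 18.
No other feasible combination does better.

18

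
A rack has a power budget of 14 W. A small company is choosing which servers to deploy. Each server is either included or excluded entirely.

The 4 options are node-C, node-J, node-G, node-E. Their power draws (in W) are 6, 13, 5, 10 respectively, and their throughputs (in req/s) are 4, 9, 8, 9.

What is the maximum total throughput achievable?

12

Take node-C and node-G: power draw 6 + 5 = 11 ≤ 14, throughput 4 + 8 = 12.
No other feasible combination does better.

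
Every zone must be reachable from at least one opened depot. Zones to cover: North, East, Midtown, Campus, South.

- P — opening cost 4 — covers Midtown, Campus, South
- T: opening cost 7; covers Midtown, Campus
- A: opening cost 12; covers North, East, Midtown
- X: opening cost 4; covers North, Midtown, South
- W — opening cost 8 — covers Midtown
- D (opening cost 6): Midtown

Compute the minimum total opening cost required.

16

The greedy cost-per-new-zone heuristic would pick P, X, and A for 20, but a cheaper cover exists.
Choose P and A: together they cover North, East, Midtown, Campus, South — every zone.
Total opening cost: 4 + 12 = 16.
No cover costs less than 16.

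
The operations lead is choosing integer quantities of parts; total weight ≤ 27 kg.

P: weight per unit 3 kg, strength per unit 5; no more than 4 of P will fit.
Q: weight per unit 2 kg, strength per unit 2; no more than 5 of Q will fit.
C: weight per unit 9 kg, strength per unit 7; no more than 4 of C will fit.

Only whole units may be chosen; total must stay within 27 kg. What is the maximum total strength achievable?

33

4×P, 2×Q, and 1×C: weight 25 ≤ 27, strength 4·5 + 2·2 + 1·7 = 31.
4×P, 3×Q, and 1×C: weight 27 ≤ 27, strength 4·5 + 3·2 + 1·7 = 33.
Best is 33.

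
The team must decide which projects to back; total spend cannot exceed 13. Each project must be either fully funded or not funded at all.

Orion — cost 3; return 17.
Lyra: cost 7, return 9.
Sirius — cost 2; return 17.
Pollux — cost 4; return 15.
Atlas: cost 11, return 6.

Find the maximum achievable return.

Take Orion, Sirius, and Pollux: cost 3 + 2 + 4 = 9 ≤ 13, return 17 + 17 + 15 = 49.
No other feasible combination does better.

49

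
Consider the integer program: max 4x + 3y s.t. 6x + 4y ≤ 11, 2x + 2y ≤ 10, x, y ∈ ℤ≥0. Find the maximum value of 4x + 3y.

Relaxing integrality, the LP optimum is 8.25 at (x,y) = (0, 2.75), which is not an integer point.
(x,y)=(1,1): 6·1+4·1=10≤11, 2·1+2·1=4≤10, objective 7.
(x,y)=(0,2): 6·0+4·2=8≤11, 2·0+2·2=4≤10, objective 6.
(x,y)=(1,0): 6·1+4·0=6≤11, 2·1+2·0=2≤10, objective 4.
Maximum is 7 at (x,y)=(1,1).

7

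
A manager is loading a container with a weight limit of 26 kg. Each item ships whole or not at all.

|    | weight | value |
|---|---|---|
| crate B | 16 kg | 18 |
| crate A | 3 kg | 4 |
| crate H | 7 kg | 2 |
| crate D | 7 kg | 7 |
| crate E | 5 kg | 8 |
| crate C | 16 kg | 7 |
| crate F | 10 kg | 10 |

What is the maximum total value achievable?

This is an integer program with binary decision variables.
Allowing fractional choices, the relaxed optimum would be about 32.0, but items are indivisible.
crate A + crate D + crate E + crate F: weight 3 + 7 + 5 + 10 = 25 ≤ 26, value 4 + 7 + 8 + 10 = 29.
crate B + crate A + crate E: weight 16 + 3 + 5 = 24 ≤ 26, value 18 + 4 + 8 = 30.
crate B + crate A + crate D: weight 16 + 3 + 7 = 26 ≤ 26, value 18 + 4 + 7 = 29.
Best is crate B, crate A, and crate E with total value 30.

30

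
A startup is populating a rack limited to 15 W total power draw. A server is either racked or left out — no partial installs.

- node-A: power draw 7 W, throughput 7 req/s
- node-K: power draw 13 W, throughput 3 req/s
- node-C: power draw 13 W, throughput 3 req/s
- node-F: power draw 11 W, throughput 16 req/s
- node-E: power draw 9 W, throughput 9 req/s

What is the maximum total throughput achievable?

16

node-F: power draw 11 ≤ 15, throughput 16.
node-E: power draw 9 ≤ 15, throughput 9.
Best is node-F with total throughput 16.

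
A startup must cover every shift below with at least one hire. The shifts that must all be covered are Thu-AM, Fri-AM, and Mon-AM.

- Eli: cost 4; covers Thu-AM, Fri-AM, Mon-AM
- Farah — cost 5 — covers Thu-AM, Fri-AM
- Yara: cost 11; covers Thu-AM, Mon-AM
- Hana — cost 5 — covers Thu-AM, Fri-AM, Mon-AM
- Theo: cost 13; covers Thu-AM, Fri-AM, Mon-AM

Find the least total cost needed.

This is an integer covering problem.
Eli alone covers Thu-AM, Fri-AM, Mon-AM — every shift.
Total cost: 4.
No cover costs less than 4.

4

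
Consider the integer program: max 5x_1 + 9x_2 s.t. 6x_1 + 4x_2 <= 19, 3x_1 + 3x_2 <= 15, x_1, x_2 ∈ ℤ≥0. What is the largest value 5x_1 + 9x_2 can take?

36

The continuous relaxation peaks at (0, 4.75) with value 42.75; rounding to a feasible lattice point costs some objective.
(x_1,x_2)=(0,4): 6·0+4·4=16≤19, 3·0+3·4=12≤15, objective 36.
(x_1,x_2)=(1,3): 6·1+4·3=18≤19, 3·1+3·3=12≤15, objective 32.
(x_1,x_2)=(0,3): 6·0+4·3=12≤19, 3·0+3·3=9≤15, objective 27.
No feasible integer point exceeds 36.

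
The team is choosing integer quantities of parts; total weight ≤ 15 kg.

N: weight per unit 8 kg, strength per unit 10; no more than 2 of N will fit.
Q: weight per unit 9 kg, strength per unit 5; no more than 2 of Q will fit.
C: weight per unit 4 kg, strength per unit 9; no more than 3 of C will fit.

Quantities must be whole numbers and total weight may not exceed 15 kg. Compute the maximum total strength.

C has the best ratio (9/4); taking only C gives at most 3×9 = 27 (stopped by the weight limit).
Optimal: 3×C: weight 12 ≤ 15, strength 3·9 = 27.

27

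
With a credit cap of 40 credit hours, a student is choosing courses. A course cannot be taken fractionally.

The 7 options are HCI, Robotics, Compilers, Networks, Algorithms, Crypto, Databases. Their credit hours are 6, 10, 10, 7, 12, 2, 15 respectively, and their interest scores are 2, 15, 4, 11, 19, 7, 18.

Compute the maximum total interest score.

59

Treat it as a binary knapsack problem.
Take Robotics, Algorithms, Crypto, and Databases: credit hours 10 + 12 + 2 + 15 = 39 ≤ 40, interest score 15 + 19 + 7 + 18 = 59.
No other feasible combination does better.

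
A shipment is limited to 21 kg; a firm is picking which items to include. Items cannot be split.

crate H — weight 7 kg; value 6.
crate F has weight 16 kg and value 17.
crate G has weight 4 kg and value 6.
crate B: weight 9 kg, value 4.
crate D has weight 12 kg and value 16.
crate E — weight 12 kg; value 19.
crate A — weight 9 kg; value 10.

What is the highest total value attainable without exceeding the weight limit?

Allowing fractional choices, the relaxed optimum would be about 31.7, but items are indivisible.
crate D + crate A: weight 12 + 9 = 21 ≤ 21, value 16 + 10 = 26.
crate E + crate A: weight 12 + 9 = 21 ≤ 21, value 19 + 10 = 29.
crate G + crate E: weight 4 + 12 = 16 ≤ 21, value 6 + 19 = 25.
Best is crate E and crate A with total value 29.

29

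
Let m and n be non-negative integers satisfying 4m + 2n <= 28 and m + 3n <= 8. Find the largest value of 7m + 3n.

49

(m,n)=(7,0): 4·7+2·0=28≤28, 1·7+3·0=7≤8, objective 49.
(m,n)=(6,0): 4·6+2·0=24≤28, 1·6+3·0=6≤8, objective 42.
No feasible integer point exceeds 49.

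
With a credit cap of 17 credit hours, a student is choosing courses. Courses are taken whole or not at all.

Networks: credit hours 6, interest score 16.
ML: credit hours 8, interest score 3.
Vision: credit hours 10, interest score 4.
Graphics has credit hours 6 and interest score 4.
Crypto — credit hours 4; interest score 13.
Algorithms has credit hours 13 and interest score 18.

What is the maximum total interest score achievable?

Take Networks, Graphics, and Crypto: credit hours 6 + 6 + 4 = 16 ≤ 17, interest score 16 + 4 + 13 = 33.
No other feasible combination does better.

33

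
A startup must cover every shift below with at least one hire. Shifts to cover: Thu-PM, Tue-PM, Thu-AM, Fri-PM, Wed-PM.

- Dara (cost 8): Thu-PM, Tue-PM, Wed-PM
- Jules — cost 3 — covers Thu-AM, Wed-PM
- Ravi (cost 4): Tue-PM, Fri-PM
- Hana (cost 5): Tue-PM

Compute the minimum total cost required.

15

Choose Dara, Jules, and Ravi: together they cover Thu-PM, Tue-PM, Thu-AM, Fri-PM, Wed-PM — every shift.
Total cost: 8 + 3 + 4 = 15.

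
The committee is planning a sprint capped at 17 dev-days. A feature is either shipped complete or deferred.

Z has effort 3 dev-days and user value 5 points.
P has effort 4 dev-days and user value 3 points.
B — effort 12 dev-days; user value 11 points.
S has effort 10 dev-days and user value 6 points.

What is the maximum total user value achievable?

16

This is a 0-1 knapsack instance.
Allowing fractional choices, the relaxed optimum would be about 17.5, but features are indivisible.
Z + P + S: effort 3 + 4 + 10 = 17 ≤ 17, user value 5 + 3 + 6 = 14.
Z + B: effort 3 + 12 = 15 ≤ 17, user value 5 + 11 = 16.
P + B: effort 4 + 12 = 16 ≤ 17, user value 3 + 11 = 14.
Best is Z and B with total user value 16.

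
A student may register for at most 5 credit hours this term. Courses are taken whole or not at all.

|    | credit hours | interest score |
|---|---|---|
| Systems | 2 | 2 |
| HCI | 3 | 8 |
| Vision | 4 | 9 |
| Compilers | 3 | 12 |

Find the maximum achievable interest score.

14

Systems + Compilers: credit hours 2 + 3 = 5 ≤ 5, interest score 2 + 12 = 14.
Compilers: credit hours 3 ≤ 5, interest score 12.
Systems + HCI: credit hours 2 + 3 = 5 ≤ 5, interest score 2 + 8 = 10.
Best is Systems and Compilers with total interest score 14.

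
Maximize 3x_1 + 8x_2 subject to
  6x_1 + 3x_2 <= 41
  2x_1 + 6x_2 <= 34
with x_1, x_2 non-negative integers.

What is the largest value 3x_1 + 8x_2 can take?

The continuous relaxation peaks at (4.8, 4.07) with value 46.93; rounding to a feasible lattice point costs some objective.
(x_1,x_2)=(2,5): 6·2+3·5=27≤41, 2·2+6·5=34≤34, objective 46.
(x_1,x_2)=(4,4): 6·4+3·4=36≤41, 2·4+6·4=32≤34, objective 44.
(x_1,x_2)=(1,5): 6·1+3·5=21≤41, 2·1+6·5=32≤34, objective 43.
Maximum is 46 at (x_1,x_2)=(2,5).

46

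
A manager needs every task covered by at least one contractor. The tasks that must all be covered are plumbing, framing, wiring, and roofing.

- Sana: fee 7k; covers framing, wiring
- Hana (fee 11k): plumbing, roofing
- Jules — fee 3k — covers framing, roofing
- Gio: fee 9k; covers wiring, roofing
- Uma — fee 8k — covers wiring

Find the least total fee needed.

18

Choose Sana and Hana: together they cover plumbing, framing, wiring, roofing — every task.
Total fee: 7 + 11 = 18.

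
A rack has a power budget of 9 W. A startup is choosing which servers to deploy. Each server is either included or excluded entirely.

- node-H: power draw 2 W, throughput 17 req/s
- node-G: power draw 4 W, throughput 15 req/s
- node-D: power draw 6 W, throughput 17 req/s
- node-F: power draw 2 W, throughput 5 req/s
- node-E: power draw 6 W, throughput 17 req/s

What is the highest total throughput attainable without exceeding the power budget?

37

node-H + node-D: power draw 2 + 6 = 8 ≤ 9, throughput 17 + 17 = 34.
node-H + node-E: power draw 2 + 6 = 8 ≤ 9, throughput 17 + 17 = 34.
node-H + node-G + node-F: power draw 2 + 4 + 2 = 8 ≤ 9, throughput 17 + 15 + 5 = 37.
Best is node-H, node-G, and node-F with total throughput 37.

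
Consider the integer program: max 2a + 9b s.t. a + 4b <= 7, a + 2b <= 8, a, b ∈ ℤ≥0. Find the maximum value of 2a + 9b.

(a,b)=(3,1): 1·3+4·1=7≤7, 1·3+2·1=5≤8, objective 15.
(a,b)=(2,1): 1·2+4·1=6≤7, 1·2+2·1=4≤8, objective 13.
No feasible integer point exceeds 15.

15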